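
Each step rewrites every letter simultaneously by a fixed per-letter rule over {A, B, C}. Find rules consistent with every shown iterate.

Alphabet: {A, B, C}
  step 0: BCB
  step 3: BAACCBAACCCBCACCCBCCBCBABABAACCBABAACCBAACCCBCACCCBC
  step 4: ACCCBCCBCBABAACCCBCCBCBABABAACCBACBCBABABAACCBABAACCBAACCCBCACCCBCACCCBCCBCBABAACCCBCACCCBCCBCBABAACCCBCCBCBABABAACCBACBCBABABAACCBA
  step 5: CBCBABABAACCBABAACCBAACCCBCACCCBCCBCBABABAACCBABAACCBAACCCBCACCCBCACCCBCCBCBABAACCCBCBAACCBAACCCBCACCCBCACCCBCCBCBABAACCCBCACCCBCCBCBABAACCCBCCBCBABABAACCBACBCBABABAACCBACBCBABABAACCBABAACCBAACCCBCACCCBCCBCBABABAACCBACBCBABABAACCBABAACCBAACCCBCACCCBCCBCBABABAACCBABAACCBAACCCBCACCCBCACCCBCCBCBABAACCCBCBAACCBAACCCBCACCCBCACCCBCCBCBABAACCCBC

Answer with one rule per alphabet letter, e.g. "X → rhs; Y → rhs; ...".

  step 4 ⇒ step 5: ACCCBCCBCBABAACCCBCCBCBABABAACCBACBCBABABAACCBABAACCBAACCCBCACCCBCACCCBCCBCBABAACCCBCACCCBCCBCBABAACCCBCCBCBABABAACCBACBCBABABAACCBA ⇒ CBC·BA·BA·BA·ACC·BA·BA·ACC·BA·ACC·CBC·ACC·CBC·CBC·BA·BA·BA·ACC·BA·BA·ACC·BA·ACC·CBC·ACC·CBC·ACC·CBC·CBC·BA·BA·ACC·CBC·BA·ACC·BA·ACC·CBC·ACC·CBC·ACC·CBC·CBC·BA·BA·ACC·CBC·ACC·CBC·CBC·BA·BA·ACC·CBC·CBC·BA·BA·BA·ACC·BA·CBC·BA·BA·BA·ACC·BA·CBC·BA·BA·BA·ACC·BA·BA·ACC·BA·ACC·CBC·ACC·CBC·CBC·BA·BA·BA·ACC·BA·CBC·BA·BA·BA·ACC·BA·BA·ACC·BA·ACC·CBC·ACC·CBC·CBC·BA·BA·BA·ACC·BA·BA·ACC·BA·ACC·CBC·ACC·CBC·ACC·CBC·CBC·BA·BA·ACC·CBC·BA·ACC·BA·ACC·CBC·ACC·CBC·ACC·CBC·CBC·BA·BA·ACC·CBC
    A ↦ CBC
    B ↦ ACC
    C ↦ BA

A->CBC, B->ACC, C->BA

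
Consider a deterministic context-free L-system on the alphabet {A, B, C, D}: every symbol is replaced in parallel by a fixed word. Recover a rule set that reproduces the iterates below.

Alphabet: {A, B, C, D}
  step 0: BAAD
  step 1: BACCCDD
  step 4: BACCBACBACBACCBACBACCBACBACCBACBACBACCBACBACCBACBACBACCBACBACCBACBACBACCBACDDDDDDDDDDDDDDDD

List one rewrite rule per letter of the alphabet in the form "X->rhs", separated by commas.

A->C, B->BAC, C->BAC, D->DD

  step 0 ⇒ step 1: BAAD ⇒ BAC·C·C·DD
    A ↦ C
    B ↦ BAC
    D ↦ DD
    C ↦ BAC  (constrained at step 1)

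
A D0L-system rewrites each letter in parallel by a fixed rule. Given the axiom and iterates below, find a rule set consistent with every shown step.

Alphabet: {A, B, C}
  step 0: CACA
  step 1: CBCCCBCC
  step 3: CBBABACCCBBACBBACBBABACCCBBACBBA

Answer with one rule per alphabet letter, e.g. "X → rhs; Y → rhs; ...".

  step 0 ⇒ step 1: CACA ⇒ CB·CC·CB·CC
    A ↦ CC
    C ↦ CB
    B ↦ BA  (constrained at step 1)

A->CC, B->BA, C->CB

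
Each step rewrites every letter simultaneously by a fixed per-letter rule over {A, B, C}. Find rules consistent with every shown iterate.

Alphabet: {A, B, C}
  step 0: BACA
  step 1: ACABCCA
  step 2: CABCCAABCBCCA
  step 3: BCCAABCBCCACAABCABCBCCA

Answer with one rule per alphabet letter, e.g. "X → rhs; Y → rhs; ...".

A->CA, B->A, C->BC

  step 2 ⇒ step 3: CABCCAABCBCCA ⇒ BC·CA·A·BC·BC·CA·CA·A·BC·A·BC·BC·CA
    A ↦ CA
    B ↦ A
    C ↦ BC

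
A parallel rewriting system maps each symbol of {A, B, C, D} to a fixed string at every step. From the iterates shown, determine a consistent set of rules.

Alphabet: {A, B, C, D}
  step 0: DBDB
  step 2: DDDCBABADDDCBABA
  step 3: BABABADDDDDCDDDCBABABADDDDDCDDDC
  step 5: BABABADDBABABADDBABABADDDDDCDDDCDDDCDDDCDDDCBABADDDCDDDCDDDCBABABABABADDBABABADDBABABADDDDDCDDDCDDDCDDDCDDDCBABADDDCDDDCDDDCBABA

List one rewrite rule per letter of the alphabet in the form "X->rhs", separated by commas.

A->DC, B->DD, C->DD, D->BA

  step 2 ⇒ step 3: DDDCBABADDDCBABA ⇒ BA·BA·BA·DD·DD·DC·DD·DC·BA·BA·BA·DD·DD·DC·DD·DC
    A ↦ DC
    B ↦ DD
    C ↦ DD
    D ↦ BA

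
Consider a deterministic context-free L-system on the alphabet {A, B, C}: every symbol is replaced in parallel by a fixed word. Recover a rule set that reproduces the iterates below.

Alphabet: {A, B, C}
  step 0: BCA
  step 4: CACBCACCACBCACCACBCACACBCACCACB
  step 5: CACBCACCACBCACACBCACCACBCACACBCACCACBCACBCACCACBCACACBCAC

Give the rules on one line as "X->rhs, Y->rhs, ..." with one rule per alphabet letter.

  step 4 ⇒ step 5: CACBCACCACBCACCACBCACACBCACCACB ⇒ CA·CB·CA·C·CA·CB·CA·CA·CB·CA·C·CA·CB·CA·CA·CB·CA·C·CA·CB·CA·CB·CA·C·CA·CB·CA·CA·CB·CA·C
    A ↦ CB
    B ↦ C
    C ↦ CA

A->CB, B->C, C->CA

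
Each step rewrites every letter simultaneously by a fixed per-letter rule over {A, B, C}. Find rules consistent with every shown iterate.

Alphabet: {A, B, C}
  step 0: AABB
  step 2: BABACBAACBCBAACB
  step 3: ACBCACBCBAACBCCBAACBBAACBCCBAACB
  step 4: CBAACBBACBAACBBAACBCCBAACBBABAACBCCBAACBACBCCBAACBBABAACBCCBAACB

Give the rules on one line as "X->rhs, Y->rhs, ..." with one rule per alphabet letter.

A->C, B->ACB, C->BA

  step 3 ⇒ step 4: ACBCACBCBAACBCCBAACBBAACBCCBAACB ⇒ C·BA·ACB·BA·C·BA·ACB·BA·ACB·C·C·BA·ACB·BA·BA·ACB·C·C·BA·ACB·ACB·C·C·BA·ACB·BA·BA·ACB·C·C·BA·ACB
    A ↦ C
    B ↦ ACB
    C ↦ BA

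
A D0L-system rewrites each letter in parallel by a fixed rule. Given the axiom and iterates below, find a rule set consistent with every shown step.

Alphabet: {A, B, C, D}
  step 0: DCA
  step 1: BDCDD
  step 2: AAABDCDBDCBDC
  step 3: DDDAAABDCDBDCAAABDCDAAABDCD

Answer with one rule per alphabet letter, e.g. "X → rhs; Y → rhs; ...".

A->D, B->AAA, C->D, D->BDC

  step 2 ⇒ step 3: AAABDCDBDCBDC ⇒ D·D·D·AAA·BDC·D·BDC·AAA·BDC·D·AAA·BDC·D
    A ↦ D
    B ↦ AAA
    C ↦ D
    D ↦ BDC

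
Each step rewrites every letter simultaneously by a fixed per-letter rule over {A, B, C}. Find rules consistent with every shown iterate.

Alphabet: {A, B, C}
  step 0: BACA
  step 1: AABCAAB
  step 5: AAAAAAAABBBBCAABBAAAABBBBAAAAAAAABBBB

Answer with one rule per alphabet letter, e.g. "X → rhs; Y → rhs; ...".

A->B, B->AA, C->CAA

  step 0 ⇒ step 1: BACA ⇒ AA·B·CAA·B
    A ↦ B
    B ↦ AA
    C ↦ CAA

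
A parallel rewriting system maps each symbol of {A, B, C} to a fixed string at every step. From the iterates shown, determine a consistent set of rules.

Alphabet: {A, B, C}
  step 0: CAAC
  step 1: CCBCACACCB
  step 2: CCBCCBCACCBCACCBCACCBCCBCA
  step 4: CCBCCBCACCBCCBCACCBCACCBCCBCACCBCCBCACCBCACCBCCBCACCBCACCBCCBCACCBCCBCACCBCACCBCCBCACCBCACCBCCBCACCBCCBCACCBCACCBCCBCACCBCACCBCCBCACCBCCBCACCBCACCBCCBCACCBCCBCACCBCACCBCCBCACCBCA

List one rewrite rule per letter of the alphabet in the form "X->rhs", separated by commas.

  step 1 ⇒ step 2: CCBCACACCB ⇒ CCB·CCB·CA·CCB·CA·CCB·CA·CCB·CCB·CA
    A ↦ CA
    B ↦ CA
    C ↦ CCB

A->CA, B->CA, C->CCB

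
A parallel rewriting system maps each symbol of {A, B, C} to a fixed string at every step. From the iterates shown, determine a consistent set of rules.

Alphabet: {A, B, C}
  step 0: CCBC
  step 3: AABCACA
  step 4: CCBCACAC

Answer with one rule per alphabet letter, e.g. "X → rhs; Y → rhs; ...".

A->C, B->BC, C->A

  step 3 ⇒ step 4: AABCACA ⇒ C·C·BC·A·C·A·C
    A ↦ C
    B ↦ BC
    C ↦ A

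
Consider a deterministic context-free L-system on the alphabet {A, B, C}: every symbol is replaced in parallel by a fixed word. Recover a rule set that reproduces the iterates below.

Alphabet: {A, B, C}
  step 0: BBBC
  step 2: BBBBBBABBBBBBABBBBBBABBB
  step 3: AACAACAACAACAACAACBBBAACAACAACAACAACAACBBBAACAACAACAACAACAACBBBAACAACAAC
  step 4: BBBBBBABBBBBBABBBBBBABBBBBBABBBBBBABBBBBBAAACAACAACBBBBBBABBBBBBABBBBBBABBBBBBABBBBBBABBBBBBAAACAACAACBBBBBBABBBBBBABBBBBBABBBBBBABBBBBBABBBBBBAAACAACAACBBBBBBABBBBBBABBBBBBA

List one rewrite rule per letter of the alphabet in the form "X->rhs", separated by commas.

  step 3 ⇒ step 4: AACAACAACAACAACAACBBBAACAACAACAACAACAACBBBAACAACAACAACAACAACBBBAACAACAAC ⇒ BBB·BBB·A·BBB·BBB·A·BBB·BBB·A·BBB·BBB·A·BBB·BBB·A·BBB·BBB·A·AAC·AAC·AAC·BBB·BBB·A·BBB·BBB·A·BBB·BBB·A·BBB·BBB·A·BBB·BBB·A·BBB·BBB·A·AAC·AAC·AAC·BBB·BBB·A·BBB·BBB·A·BBB·BBB·A·BBB·BBB·A·BBB·BBB·A·BBB·BBB·A·AAC·AAC·AAC·BBB·BBB·A·BBB·BBB·A·BBB·BBB·A
    A ↦ BBB
    B ↦ AAC
    C ↦ A

A->BBB, B->AAC, C->A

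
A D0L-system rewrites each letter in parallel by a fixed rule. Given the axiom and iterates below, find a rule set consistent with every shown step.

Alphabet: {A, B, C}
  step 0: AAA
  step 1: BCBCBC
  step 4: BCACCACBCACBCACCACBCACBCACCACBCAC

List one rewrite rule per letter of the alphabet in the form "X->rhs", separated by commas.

A->BC, B->C, C->AC

  step 0 ⇒ step 1: AAA ⇒ BC·BC·BC
    A ↦ BC
    B ↦ C  (constrained at step 1)
    C ↦ AC  (constrained at step 1)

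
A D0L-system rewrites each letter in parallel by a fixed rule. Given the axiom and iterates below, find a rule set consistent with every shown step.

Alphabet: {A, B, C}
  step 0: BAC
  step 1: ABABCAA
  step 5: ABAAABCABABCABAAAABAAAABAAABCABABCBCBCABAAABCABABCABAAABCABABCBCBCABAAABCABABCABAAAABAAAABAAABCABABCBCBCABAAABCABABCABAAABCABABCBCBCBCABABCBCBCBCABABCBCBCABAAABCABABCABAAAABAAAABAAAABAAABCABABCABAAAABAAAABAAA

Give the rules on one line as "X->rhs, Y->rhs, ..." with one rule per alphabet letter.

A->BC, B->ABA, C->AA

  step 0 ⇒ step 1: BAC ⇒ ABA·BC·AA
    A ↦ BC
    B ↦ ABA
    C ↦ AA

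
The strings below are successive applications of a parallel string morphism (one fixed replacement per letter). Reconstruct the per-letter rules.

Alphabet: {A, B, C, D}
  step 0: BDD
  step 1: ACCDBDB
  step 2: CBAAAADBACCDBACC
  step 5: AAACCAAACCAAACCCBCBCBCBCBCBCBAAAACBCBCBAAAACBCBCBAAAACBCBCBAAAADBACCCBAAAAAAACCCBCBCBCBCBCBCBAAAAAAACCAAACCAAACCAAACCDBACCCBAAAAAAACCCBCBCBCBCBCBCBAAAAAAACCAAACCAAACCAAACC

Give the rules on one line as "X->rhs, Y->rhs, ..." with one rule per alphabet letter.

  step 1 ⇒ step 2: ACCDBDB ⇒ CB·AA·AA·DB·ACC·DB·ACC
    A ↦ CB
    B ↦ ACC
    C ↦ AA
    D ↦ DB

A->CB, B->ACC, C->AA, D->DB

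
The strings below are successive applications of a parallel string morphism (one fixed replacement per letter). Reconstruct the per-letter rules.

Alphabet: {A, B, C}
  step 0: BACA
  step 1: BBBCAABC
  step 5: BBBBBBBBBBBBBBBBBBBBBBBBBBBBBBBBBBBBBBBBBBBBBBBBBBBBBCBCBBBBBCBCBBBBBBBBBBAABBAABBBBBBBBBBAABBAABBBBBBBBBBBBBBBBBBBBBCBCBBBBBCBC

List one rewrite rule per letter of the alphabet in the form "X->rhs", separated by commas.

  step 0 ⇒ step 1: BACA ⇒ BB·BC·AA·BC
    A ↦ BC
    B ↦ BB
    C ↦ AA

A->BC, B->BB, C->AA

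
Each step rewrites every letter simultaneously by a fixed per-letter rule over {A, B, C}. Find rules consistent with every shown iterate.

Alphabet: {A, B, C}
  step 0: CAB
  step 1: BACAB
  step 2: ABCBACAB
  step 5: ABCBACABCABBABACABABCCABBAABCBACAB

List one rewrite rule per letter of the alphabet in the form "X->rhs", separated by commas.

A->C, B->AB, C->BA

  step 1 ⇒ step 2: BACAB ⇒ AB·C·BA·C·AB
    A ↦ C
    B ↦ AB
    C ↦ BA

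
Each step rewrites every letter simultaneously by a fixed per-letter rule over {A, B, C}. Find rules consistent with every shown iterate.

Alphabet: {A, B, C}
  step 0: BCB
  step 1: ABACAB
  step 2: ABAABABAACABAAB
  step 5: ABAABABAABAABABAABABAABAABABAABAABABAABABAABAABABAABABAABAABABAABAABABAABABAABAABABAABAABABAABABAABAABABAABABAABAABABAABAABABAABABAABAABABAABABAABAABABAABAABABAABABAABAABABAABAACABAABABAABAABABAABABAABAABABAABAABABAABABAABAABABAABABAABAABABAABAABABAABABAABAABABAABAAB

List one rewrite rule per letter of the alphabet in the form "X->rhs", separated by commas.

A->ABA, B->AB, C->AC

  step 1 ⇒ step 2: ABACAB ⇒ ABA·AB·ABA·AC·ABA·AB
    A ↦ ABA
    B ↦ AB
    C ↦ AC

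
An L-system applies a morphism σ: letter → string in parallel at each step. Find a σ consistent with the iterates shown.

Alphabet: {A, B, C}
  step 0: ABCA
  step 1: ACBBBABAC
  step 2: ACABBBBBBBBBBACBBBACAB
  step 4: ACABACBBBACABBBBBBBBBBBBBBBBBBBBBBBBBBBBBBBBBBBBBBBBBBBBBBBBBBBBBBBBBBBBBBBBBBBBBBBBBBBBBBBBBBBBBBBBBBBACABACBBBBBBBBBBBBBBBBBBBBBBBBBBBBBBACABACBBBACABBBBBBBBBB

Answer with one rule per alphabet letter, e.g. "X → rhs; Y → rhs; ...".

A->AC, B->BBB, C->AB

  step 1 ⇒ step 2: ACBBBABAC ⇒ AC·AB·BBB·BBB·BBB·AC·BBB·AC·AB
    A ↦ AC
    B ↦ BBB
    C ↦ AB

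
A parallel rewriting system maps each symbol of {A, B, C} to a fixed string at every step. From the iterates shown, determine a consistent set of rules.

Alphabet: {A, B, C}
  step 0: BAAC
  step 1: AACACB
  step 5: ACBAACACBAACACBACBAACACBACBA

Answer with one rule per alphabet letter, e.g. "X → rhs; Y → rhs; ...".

  step 0 ⇒ step 1: BAAC ⇒ A·AC·AC·B
    A ↦ AC
    B ↦ A
    C ↦ B

A->AC, B->A, C->B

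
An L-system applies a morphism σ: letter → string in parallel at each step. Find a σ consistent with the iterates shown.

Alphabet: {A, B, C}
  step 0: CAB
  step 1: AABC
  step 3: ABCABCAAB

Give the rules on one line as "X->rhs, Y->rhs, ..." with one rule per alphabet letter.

  step 0 ⇒ step 1: CAB ⇒ A·AB·C
    A ↦ AB
    B ↦ C
    C ↦ A

A->AB, B->C, C->A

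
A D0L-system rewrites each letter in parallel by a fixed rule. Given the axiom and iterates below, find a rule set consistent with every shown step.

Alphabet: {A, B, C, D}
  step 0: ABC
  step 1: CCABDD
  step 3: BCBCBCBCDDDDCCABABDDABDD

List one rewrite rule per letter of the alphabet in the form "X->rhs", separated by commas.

  step 0 ⇒ step 1: ABC ⇒ CC·AB·DD
    A ↦ CC
    B ↦ AB
    C ↦ DD
    D ↦ BC  (constrained at step 1)

A->CC, B->AB, C->DD, D->BC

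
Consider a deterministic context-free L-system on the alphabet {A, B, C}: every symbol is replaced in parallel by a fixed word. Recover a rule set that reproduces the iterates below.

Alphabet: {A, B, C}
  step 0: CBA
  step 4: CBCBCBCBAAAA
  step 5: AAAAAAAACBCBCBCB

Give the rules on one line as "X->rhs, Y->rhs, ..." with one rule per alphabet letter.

A->CB, B->A, C->A

  step 4 ⇒ step 5: CBCBCBCBAAAA ⇒ A·A·A·A·A·A·A·A·CB·CB·CB·CB
    A ↦ CB
    B ↦ A
    C ↦ A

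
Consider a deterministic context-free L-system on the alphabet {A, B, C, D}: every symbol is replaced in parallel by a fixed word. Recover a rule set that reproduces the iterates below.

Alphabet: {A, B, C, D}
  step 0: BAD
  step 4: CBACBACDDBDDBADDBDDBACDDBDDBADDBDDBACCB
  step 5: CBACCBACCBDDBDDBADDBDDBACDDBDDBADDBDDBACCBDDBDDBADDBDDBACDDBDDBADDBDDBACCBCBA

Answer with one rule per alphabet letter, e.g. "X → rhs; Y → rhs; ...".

  step 4 ⇒ step 5: CBACBACDDBDDBADDBDDBACDDBDDBADDBDDBACCB ⇒ CB·A·C·CB·A·C·CB·DDB·DDB·A·DDB·DDB·A·C·DDB·DDB·A·DDB·DDB·A·C·CB·DDB·DDB·A·DDB·DDB·A·C·DDB·DDB·A·DDB·DDB·A·C·CB·CB·A
    A ↦ C
    B ↦ A
    C ↦ CB
    D ↦ DDB

A->C, B->A, C->CB, D->DDB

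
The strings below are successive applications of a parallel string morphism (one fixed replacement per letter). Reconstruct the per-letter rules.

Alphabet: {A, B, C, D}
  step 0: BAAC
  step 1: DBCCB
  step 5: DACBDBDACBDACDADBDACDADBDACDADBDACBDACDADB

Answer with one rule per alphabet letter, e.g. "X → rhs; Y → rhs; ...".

A->C, B->DB, C->B, D->DA

  step 0 ⇒ step 1: BAAC ⇒ DB·C·C·B
    A ↦ C
    B ↦ DB
    C ↦ B
    D ↦ DA  (constrained at step 1)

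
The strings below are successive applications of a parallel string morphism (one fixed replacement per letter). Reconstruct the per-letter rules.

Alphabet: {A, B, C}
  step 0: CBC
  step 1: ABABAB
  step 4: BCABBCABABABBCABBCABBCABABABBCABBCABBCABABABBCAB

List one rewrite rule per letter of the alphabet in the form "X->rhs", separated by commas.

  step 0 ⇒ step 1: CBC ⇒ AB·AB·AB
    B ↦ AB
    C ↦ AB
    A ↦ BC  (constrained at step 1)

A->BC, B->AB, C->AB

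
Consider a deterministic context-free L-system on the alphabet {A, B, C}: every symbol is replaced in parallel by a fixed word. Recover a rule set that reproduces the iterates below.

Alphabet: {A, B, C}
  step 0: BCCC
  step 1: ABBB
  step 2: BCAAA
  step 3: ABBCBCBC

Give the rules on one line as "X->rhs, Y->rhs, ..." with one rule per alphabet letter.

  step 2 ⇒ step 3: BCAAA ⇒ A·B·BC·BC·BC
    A ↦ BC
    B ↦ A
    C ↦ B

A->BC, B->A, C->B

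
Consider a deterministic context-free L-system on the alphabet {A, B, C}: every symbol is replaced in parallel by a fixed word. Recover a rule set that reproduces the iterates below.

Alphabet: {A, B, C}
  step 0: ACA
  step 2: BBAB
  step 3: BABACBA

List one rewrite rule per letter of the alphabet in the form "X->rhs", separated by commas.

  step 2 ⇒ step 3: BBAB ⇒ BA·BA·C·BA
    A ↦ C
    B ↦ BA
    C ↦ B  (constrained at step 0)

A->C, B->BA, C->B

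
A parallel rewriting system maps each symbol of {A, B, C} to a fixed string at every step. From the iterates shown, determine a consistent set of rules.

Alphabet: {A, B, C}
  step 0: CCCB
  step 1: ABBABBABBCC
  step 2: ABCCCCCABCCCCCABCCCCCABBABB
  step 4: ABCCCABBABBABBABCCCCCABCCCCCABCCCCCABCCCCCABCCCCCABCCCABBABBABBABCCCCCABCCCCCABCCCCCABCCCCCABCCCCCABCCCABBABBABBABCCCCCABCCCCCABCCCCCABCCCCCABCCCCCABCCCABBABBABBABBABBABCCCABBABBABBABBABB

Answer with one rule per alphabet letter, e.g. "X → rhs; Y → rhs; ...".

A->ABC, B->CC, C->ABB

  step 1 ⇒ step 2: ABBABBABBCC ⇒ ABC·CC·CC·ABC·CC·CC·ABC·CC·CC·ABB·ABB
    A ↦ ABC
    B ↦ CC
    C ↦ ABB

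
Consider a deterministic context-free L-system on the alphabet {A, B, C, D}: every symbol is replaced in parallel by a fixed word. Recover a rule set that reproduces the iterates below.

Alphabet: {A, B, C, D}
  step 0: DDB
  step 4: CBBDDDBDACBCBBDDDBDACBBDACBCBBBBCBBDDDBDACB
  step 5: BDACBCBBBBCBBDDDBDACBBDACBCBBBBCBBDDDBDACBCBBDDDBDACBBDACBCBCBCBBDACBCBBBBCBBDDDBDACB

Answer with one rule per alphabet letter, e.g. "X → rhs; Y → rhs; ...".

A->DDD, B->CB, C->BDA, D->B

  step 4 ⇒ step 5: CBBDDDBDACBCBBDDDBDACBBDACBCBBBBCBBDDDBDACB ⇒ BDA·CB·CB·B·B·B·CB·B·DDD·BDA·CB·BDA·CB·CB·B·B·B·CB·B·DDD·BDA·CB·CB·B·DDD·BDA·CB·BDA·CB·CB·CB·CB·BDA·CB·CB·B·B·B·CB·B·DDD·BDA·CB
    A ↦ DDD
    B ↦ CB
    C ↦ BDA
    D ↦ B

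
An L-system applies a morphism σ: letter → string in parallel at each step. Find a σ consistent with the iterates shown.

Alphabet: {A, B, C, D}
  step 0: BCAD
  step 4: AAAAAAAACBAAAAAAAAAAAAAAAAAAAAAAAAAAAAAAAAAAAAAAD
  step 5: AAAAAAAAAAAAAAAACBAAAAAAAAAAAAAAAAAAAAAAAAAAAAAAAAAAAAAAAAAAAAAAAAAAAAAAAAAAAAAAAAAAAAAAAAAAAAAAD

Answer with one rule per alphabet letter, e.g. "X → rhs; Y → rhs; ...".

  step 4 ⇒ step 5: AAAAAAAACBAAAAAAAAAAAAAAAAAAAAAAAAAAAAAAAAAAAAAAD ⇒ AA·AA·AA·AA·AA·AA·AA·AA·CB·A·AA·AA·AA·AA·AA·AA·AA·AA·AA·AA·AA·AA·AA·AA·AA·AA·AA·AA·AA·AA·AA·AA·AA·AA·AA·AA·AA·AA·AA·AA·AA·AA·AA·AA·AA·AA·AA·AA·AD
    A ↦ AA
    B ↦ A
    C ↦ CB
    D ↦ AD

A->AA, B->A, C->CB, D->AD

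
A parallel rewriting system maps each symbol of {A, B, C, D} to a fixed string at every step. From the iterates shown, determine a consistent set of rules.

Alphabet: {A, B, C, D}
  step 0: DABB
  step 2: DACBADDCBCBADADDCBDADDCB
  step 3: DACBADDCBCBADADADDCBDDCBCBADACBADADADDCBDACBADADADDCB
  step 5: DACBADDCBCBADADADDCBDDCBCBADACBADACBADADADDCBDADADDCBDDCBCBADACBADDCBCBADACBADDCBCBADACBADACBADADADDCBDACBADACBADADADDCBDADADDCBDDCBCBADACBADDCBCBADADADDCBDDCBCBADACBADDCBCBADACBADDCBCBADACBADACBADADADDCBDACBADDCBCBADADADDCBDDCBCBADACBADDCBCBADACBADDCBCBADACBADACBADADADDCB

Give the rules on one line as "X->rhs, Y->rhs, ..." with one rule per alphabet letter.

  step 2 ⇒ step 3: DACBADDCBCBADADDCBDADDCB ⇒ DA·CBA·D·DCB·CBA·DA·DA·D·DCB·D·DCB·CBA·DA·CBA·DA·DA·D·DCB·DA·CBA·DA·DA·D·DCB
    A ↦ CBA
    B ↦ DCB
    C ↦ D
    D ↦ DA

A->CBA, B->DCB, C->D, D->DA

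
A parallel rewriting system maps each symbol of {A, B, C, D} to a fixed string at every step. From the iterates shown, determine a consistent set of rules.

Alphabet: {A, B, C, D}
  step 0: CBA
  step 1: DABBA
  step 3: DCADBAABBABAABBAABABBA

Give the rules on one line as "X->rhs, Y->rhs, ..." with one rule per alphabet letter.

  step 0 ⇒ step 1: CBA ⇒ D·AB·BA
    A ↦ BA
    B ↦ AB
    C ↦ D
    D ↦ DCA  (constrained at step 1)

A->BA, B->AB, C->D, D->DCA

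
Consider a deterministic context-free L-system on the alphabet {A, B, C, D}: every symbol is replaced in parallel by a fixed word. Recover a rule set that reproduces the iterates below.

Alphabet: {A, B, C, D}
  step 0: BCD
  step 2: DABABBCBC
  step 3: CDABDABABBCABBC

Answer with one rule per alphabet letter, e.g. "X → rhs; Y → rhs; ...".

  step 2 ⇒ step 3: DABABBCBC ⇒ C·D·AB·D·AB·AB·BC·AB·BC
    A ↦ D
    B ↦ AB
    C ↦ BC
    D ↦ C

A->D, B->AB, C->BC, D->C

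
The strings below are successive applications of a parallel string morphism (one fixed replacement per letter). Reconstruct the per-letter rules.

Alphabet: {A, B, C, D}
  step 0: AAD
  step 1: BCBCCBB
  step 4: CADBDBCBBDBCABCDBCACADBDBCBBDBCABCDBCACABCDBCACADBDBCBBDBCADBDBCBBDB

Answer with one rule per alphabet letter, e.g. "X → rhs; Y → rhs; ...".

  step 0 ⇒ step 1: AAD ⇒ BC·BC·CBB
    A ↦ BC
    D ↦ CBB
    B ↦ DB  (constrained at step 1)
    C ↦ CA  (constrained at step 1)

A->BC, B->DB, C->CA, D->CBB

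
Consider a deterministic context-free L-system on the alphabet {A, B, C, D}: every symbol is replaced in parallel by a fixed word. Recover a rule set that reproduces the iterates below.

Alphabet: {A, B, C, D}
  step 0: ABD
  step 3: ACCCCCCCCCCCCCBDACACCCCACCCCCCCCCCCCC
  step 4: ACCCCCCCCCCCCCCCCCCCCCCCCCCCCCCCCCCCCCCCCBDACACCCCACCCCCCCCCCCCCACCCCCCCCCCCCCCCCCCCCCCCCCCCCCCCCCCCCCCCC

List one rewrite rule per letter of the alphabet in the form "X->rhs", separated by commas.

A->AC, B->BDA, C->CCC, D->C

  step 3 ⇒ step 4: ACCCCCCCCCCCCCBDACACCCCACCCCCCCCCCCCC ⇒ AC·CCC·CCC·CCC·CCC·CCC·CCC·CCC·CCC·CCC·CCC·CCC·CCC·CCC·BDA·C·AC·CCC·AC·CCC·CCC·CCC·CCC·AC·CCC·CCC·CCC·CCC·CCC·CCC·CCC·CCC·CCC·CCC·CCC·CCC·CCC
    A ↦ AC
    B ↦ BDA
    C ↦ CCC
    D ↦ C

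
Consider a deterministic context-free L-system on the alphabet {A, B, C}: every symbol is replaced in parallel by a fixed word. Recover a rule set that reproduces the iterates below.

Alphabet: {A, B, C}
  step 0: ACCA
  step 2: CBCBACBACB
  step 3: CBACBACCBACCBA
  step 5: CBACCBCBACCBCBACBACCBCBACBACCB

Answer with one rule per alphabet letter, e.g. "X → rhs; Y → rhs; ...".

  step 2 ⇒ step 3: CBCBACBACB ⇒ CB·A·CB·A·C·CB·A·C·CB·A
    A ↦ C
    B ↦ A
    C ↦ CB

A->C, B->A, C->CB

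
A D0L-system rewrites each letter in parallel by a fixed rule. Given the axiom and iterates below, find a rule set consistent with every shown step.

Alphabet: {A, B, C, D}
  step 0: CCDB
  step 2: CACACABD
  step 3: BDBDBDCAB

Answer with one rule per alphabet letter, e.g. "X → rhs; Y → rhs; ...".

A->D, B->CA, C->B, D->B

  step 2 ⇒ step 3: CACACABD ⇒ B·D·B·D·B·D·CA·B
    A ↦ D
    B ↦ CA
    C ↦ B
    D ↦ B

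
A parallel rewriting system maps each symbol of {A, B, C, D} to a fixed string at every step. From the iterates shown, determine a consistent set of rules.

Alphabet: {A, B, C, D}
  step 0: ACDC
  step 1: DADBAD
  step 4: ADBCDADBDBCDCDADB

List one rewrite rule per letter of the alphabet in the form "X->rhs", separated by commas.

  step 0 ⇒ step 1: ACDC ⇒ D·AD·B·AD
    A ↦ D
    C ↦ AD
    D ↦ B
    B ↦ CD  (constrained at step 1)

A->D, B->CD, C->AD, D->B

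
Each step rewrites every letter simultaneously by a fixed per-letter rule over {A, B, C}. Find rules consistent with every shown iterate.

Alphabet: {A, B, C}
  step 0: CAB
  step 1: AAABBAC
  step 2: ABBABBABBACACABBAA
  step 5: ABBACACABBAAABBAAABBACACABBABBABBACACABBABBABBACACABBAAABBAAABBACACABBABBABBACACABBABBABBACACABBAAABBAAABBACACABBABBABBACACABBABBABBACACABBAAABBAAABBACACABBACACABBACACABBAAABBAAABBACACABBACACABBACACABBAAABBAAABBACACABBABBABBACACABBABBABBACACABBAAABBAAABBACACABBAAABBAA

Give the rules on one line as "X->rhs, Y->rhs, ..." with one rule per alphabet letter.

A->ABB, B->AC, C->AA

  step 1 ⇒ step 2: AAABBAC ⇒ ABB·ABB·ABB·AC·AC·ABB·AA
    A ↦ ABB
    B ↦ AC
    C ↦ AA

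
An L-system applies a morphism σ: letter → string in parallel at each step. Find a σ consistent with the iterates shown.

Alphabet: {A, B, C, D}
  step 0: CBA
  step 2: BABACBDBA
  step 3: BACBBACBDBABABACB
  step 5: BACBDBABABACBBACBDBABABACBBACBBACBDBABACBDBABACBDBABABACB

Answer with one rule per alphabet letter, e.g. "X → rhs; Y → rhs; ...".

  step 2 ⇒ step 3: BABACBDBA ⇒ BA·CB·BA·CB·D·BA·BA·BA·CB
    A ↦ CB
    B ↦ BA
    C ↦ D
    D ↦ BA

A->CB, B->BA, C->D, D->BA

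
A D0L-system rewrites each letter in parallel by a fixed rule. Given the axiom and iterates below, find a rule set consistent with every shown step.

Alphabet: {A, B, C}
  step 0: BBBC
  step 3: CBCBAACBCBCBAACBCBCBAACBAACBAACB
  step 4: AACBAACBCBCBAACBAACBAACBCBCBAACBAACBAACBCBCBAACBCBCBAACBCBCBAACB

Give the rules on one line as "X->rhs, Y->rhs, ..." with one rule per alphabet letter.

  step 3 ⇒ step 4: CBCBAACBCBCBAACBCBCBAACBAACBAACB ⇒ AA·CB·AA·CB·CB·CB·AA·CB·AA·CB·AA·CB·CB·CB·AA·CB·AA·CB·AA·CB·CB·CB·AA·CB·CB·CB·AA·CB·CB·CB·AA·CB
    A ↦ CB
    B ↦ CB
    C ↦ AA

A->CB, B->CB, C->AA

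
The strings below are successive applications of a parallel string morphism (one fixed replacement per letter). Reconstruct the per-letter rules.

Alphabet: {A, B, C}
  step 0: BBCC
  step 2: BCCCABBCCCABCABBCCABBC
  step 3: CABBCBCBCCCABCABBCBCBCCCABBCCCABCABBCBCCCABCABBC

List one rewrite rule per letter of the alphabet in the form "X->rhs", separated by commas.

A->C, B->CAB, C->BC

  step 2 ⇒ step 3: BCCCABBCCCABCABBCCABBC ⇒ CAB·BC·BC·BC·C·CAB·CAB·BC·BC·BC·C·CAB·BC·C·CAB·CAB·BC·BC·C·CAB·CAB·BC
    A ↦ C
    B ↦ CAB
    C ↦ BC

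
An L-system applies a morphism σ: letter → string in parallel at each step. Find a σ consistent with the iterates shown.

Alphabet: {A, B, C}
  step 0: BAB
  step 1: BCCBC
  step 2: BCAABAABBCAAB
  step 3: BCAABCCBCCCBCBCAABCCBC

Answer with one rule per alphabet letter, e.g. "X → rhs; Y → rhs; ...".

  step 2 ⇒ step 3: BCAABAABBCAAB ⇒ BC·AAB·C·C·BC·C·C·BC·BC·AAB·C·C·BC
    A ↦ C
    B ↦ BC
    C ↦ AAB

A->C, B->BC, C->AAB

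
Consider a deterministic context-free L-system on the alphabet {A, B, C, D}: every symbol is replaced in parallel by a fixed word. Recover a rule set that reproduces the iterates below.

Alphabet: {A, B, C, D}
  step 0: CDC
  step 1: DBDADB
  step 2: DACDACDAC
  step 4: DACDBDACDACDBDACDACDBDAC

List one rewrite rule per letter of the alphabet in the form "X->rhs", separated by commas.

  step 1 ⇒ step 2: DBDADB ⇒ DA·C·DA·C·DA·C
    A ↦ C
    B ↦ C
    D ↦ DA
  step 0 ⇒ step 1: CDC ⇒ DB·DA·DB
    C ↦ DB

A->C, B->C, C->DB, D->DA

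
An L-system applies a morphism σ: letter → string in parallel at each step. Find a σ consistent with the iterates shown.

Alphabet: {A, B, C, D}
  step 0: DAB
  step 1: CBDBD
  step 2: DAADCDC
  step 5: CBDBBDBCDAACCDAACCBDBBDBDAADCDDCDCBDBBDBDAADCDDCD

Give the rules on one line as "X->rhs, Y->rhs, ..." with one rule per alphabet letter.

A->BDB, B->D, C->DAA, D->C

  step 1 ⇒ step 2: CBDBD ⇒ DAA·D·C·D·C
    B ↦ D
    C ↦ DAA
    D ↦ C
  step 0 ⇒ step 1: DAB ⇒ C·BDB·D
    A ↦ BDB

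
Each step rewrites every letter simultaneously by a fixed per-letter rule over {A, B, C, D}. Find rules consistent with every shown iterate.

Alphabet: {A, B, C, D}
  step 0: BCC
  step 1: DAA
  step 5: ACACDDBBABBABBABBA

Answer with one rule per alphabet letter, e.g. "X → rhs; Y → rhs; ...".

  step 0 ⇒ step 1: BCC ⇒ D·A·A
    B ↦ D
    C ↦ A
    A ↦ BB  (constrained at step 1)
    D ↦ AC  (constrained at step 1)

A->BB, B->D, C->A, D->AC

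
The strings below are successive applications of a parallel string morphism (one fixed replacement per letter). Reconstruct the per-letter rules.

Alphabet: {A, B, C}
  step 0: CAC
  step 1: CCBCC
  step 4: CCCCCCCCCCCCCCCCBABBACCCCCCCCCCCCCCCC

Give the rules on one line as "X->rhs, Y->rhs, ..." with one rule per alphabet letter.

  step 0 ⇒ step 1: CAC ⇒ CC·B·CC
    A ↦ B
    C ↦ CC
    B ↦ BA  (constrained at step 1)

A->B, B->BA, C->CC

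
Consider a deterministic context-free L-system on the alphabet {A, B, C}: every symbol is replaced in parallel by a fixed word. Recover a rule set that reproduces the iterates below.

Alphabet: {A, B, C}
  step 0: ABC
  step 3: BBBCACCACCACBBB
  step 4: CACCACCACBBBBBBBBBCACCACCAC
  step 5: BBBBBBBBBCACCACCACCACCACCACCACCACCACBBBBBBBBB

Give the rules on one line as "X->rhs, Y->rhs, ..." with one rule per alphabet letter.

  step 4 ⇒ step 5: CACCACCACBBBBBBBBBCACCACCAC ⇒ B·B·B·B·B·B·B·B·B·CAC·CAC·CAC·CAC·CAC·CAC·CAC·CAC·CAC·B·B·B·B·B·B·B·B·B
    A ↦ B
    B ↦ CAC
    C ↦ B

A->B, B->CAC, C->B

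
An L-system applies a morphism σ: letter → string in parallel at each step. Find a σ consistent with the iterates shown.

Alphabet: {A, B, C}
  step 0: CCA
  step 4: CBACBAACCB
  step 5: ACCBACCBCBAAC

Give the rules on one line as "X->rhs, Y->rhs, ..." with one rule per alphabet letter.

A->CB, B->C, C->A

  step 4 ⇒ step 5: CBACBAACCB ⇒ A·C·CB·A·C·CB·CB·A·A·C
    A ↦ CB
    B ↦ C
    C ↦ A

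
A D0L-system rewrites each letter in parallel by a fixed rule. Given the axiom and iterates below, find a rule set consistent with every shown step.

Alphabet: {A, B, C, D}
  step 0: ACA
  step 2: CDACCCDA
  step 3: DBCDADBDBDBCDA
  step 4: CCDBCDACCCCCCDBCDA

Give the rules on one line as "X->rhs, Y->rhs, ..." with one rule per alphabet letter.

A->DA, B->C, C->DB, D->C

  step 3 ⇒ step 4: DBCDADBDBDBCDA ⇒ C·C·DB·C·DA·C·C·C·C·C·C·DB·C·DA
    A ↦ DA
    B ↦ C
    C ↦ DB
    D ↦ C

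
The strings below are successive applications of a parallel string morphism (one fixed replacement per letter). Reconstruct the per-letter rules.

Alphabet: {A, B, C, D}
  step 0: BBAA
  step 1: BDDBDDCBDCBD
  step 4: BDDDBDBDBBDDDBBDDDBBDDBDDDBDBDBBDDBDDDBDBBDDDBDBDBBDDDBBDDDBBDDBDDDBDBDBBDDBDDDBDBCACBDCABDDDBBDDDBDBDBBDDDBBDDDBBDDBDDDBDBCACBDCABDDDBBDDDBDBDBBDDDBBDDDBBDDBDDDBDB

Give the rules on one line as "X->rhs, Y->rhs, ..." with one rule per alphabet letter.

A->CBD, B->BDD, C->CA, D->DB

  step 0 ⇒ step 1: BBAA ⇒ BDD·BDD·CBD·CBD
    A ↦ CBD
    B ↦ BDD
    C ↦ CA  (constrained at step 1)
    D ↦ DB  (constrained at step 1)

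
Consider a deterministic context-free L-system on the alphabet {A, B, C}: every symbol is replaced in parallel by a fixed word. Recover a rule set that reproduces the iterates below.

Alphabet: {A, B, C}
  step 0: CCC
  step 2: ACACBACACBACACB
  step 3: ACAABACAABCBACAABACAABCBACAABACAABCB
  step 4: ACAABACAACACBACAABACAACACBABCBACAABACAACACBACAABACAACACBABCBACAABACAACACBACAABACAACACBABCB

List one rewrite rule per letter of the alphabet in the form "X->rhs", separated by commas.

  step 3 ⇒ step 4: ACAABACAABCBACAABACAABCBACAABACAABCB ⇒ ACA·AB·ACA·ACA·CB·ACA·AB·ACA·ACA·CB·AB·CB·ACA·AB·ACA·ACA·CB·ACA·AB·ACA·ACA·CB·AB·CB·ACA·AB·ACA·ACA·CB·ACA·AB·ACA·ACA·CB·AB·CB
    A ↦ ACA
    B ↦ CB
    C ↦ AB

A->ACA, B->CB, C->AB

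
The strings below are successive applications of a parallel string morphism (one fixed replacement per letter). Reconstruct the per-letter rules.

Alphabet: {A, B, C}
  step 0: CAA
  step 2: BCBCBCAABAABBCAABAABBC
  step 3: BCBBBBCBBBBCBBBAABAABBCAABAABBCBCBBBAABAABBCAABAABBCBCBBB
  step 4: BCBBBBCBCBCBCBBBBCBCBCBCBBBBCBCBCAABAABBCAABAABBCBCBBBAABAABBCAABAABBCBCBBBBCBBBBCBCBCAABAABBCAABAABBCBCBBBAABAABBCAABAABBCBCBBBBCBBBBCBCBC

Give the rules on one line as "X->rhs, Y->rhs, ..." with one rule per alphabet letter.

  step 3 ⇒ step 4: BCBBBBCBBBBCBBBAABAABBCAABAABBCBCBBBAABAABBCAABAABBCBCBBB ⇒ BC·BBB·BC·BC·BC·BC·BBB·BC·BC·BC·BC·BBB·BC·BC·BC·AAB·AAB·BC·AAB·AAB·BC·BC·BBB·AAB·AAB·BC·AAB·AAB·BC·BC·BBB·BC·BBB·BC·BC·BC·AAB·AAB·BC·AAB·AAB·BC·BC·BBB·AAB·AAB·BC·AAB·AAB·BC·BC·BBB·BC·BBB·BC·BC·BC
    A ↦ AAB
    B ↦ BC
    C ↦ BBB

A->AAB, B->BC, C->BBB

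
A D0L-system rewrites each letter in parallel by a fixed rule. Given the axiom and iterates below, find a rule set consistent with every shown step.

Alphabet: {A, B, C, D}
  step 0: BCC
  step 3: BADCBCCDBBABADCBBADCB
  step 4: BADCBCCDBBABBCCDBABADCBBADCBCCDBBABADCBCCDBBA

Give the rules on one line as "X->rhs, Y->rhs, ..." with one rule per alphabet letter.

  step 3 ⇒ step 4: BADCBCCDBBABADCBBADCB ⇒ BA·DCB·CCD·B·BA·B·B·CCD·BA·BA·DCB·BA·DCB·CCD·B·BA·BA·DCB·CCD·B·BA
    A ↦ DCB
    B ↦ BA
    C ↦ B
    D ↦ CCD

A->DCB, B->BA, C->B, D->CCD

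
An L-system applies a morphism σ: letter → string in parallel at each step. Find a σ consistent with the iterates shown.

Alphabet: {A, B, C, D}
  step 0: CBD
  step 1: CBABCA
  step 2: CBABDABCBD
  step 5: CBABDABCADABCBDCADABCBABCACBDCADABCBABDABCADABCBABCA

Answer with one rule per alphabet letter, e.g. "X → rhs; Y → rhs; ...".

A->D, B->AB, C->CB, D->CA

  step 1 ⇒ step 2: CBABCA ⇒ CB·AB·D·AB·CB·D
    A ↦ D
    B ↦ AB
    C ↦ CB
  step 0 ⇒ step 1: CBD ⇒ CB·AB·CA
    D ↦ CA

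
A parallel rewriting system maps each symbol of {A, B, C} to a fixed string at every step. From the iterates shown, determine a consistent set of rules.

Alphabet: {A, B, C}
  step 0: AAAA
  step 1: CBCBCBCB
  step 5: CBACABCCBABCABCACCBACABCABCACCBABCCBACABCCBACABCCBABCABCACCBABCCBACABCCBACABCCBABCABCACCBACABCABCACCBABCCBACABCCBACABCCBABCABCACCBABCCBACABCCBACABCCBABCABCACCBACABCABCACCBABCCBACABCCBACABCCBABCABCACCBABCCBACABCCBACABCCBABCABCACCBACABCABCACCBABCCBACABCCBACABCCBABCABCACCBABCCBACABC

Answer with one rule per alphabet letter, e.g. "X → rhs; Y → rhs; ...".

  step 0 ⇒ step 1: AAAA ⇒ CB·CB·CB·CB
    A ↦ CB
    B ↦ AC  (constrained at step 1)
    C ↦ ABC  (constrained at step 1)

A->CB, B->AC, C->ABC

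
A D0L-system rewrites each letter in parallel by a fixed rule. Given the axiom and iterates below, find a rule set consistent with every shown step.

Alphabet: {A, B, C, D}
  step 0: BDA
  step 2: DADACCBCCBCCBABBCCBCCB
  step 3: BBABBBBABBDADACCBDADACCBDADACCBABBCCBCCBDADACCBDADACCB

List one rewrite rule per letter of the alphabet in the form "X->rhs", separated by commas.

  step 2 ⇒ step 3: DADACCBCCBCCBABBCCBCCB ⇒ BB·ABB·BB·ABB·DA·DA·CCB·DA·DA·CCB·DA·DA·CCB·ABB·CCB·CCB·DA·DA·CCB·DA·DA·CCB
    A ↦ ABB
    B ↦ CCB
    C ↦ DA
    D ↦ BB

A->ABB, B->CCB, C->DA, D->BB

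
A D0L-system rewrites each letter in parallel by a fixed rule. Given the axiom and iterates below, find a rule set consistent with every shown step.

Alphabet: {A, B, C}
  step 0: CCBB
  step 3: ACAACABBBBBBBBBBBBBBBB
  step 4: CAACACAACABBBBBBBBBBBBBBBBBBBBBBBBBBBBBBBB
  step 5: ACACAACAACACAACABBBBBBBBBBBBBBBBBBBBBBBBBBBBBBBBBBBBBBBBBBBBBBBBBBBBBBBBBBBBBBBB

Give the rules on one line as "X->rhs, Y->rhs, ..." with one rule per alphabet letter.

A->CA, B->BB, C->A

  step 4 ⇒ step 5: CAACACAACABBBBBBBBBBBBBBBBBBBBBBBBBBBBBBBB ⇒ A·CA·CA·A·CA·A·CA·CA·A·CA·BB·BB·BB·BB·BB·BB·BB·BB·BB·BB·BB·BB·BB·BB·BB·BB·BB·BB·BB·BB·BB·BB·BB·BB·BB·BB·BB·BB·BB·BB·BB·BB
    A ↦ CA
    B ↦ BB
    C ↦ A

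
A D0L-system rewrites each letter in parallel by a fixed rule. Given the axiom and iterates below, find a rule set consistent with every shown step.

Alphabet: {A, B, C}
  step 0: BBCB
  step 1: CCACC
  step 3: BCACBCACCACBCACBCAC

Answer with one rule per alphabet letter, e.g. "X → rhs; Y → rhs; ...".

A->BC, B->C, C->AC

  step 0 ⇒ step 1: BBCB ⇒ C·C·AC·C
    B ↦ C
    C ↦ AC
    A ↦ BC  (constrained at step 1)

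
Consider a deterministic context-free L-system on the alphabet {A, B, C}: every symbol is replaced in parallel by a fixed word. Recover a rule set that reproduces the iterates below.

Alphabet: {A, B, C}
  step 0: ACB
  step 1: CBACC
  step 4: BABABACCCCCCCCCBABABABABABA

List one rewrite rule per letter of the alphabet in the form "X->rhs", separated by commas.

A->C, B->CC, C->BA

  step 0 ⇒ step 1: ACB ⇒ C·BA·CC
    A ↦ C
    B ↦ CC
    C ↦ BA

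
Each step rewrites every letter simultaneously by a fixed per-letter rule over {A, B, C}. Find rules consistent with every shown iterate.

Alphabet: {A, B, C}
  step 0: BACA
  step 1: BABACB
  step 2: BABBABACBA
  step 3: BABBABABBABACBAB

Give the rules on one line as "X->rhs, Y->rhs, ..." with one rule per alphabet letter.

  step 2 ⇒ step 3: BABBABACBA ⇒ BA·B·BA·BA·B·BA·B·AC·BA·B
    A ↦ B
    B ↦ BA
    C ↦ AC

A->B, B->BA, C->AC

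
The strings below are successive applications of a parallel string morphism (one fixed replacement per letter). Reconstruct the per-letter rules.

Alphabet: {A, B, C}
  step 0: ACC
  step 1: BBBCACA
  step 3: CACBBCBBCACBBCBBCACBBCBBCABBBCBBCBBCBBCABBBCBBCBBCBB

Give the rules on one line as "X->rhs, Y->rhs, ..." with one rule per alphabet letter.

A->BBB, B->CBB, C->CA

  step 0 ⇒ step 1: ACC ⇒ BBB·CA·CA
    A ↦ BBB
    C ↦ CA
    B ↦ CBB  (constrained at step 1)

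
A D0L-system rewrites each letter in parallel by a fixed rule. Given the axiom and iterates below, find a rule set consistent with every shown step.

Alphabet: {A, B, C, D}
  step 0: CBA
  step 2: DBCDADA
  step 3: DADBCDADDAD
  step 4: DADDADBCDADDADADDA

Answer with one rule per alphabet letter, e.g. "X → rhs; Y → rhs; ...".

  step 3 ⇒ step 4: DADBCDADDAD ⇒ DA·D·DA·D·BC·DA·D·DA·DA·D·DA
    A ↦ D
    B ↦ D
    C ↦ BC
    D ↦ DA

A->D, B->D, C->BC, D->DA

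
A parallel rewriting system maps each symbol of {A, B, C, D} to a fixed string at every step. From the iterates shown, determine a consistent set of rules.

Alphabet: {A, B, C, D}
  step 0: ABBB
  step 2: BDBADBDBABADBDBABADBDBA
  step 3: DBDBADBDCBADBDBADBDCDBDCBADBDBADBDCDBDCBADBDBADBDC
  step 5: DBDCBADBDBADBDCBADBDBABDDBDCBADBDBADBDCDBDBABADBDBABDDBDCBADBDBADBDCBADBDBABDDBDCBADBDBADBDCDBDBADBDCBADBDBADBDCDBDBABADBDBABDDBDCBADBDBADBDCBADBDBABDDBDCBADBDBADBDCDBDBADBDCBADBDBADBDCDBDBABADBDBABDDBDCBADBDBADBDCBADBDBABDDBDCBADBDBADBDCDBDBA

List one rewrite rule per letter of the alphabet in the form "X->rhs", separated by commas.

  step 2 ⇒ step 3: BDBADBDBABADBDBABADBDBA ⇒ DBD·BA·DBD·C·BA·DBD·BA·DBD·C·DBD·C·BA·DBD·BA·DBD·C·DBD·C·BA·DBD·BA·DBD·C
    A ↦ C
    B ↦ DBD
    D ↦ BA
    C ↦ BD  (constrained at step 3)

A->C, B->DBD, C->BD, D->BA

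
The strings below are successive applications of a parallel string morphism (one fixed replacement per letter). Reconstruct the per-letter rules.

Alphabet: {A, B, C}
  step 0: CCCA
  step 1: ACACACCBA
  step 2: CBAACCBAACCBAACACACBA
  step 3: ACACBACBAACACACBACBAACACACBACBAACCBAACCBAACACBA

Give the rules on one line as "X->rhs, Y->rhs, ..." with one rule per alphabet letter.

A->CBA, B->A, C->AC

  step 2 ⇒ step 3: CBAACCBAACCBAACACACBA ⇒ AC·A·CBA·CBA·AC·AC·A·CBA·CBA·AC·AC·A·CBA·CBA·AC·CBA·AC·CBA·AC·A·CBA
    A ↦ CBA
    B ↦ A
    C ↦ AC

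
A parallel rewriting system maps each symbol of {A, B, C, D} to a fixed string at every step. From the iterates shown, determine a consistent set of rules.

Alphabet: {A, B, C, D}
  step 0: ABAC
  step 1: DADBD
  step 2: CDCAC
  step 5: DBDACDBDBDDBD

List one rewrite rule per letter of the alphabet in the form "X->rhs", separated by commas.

  step 1 ⇒ step 2: DADBD ⇒ C·D·C·A·C
    A ↦ D
    B ↦ A
    D ↦ C
  step 0 ⇒ step 1: ABAC ⇒ D·A·D·BD
    C ↦ BD

A->D, B->A, C->BD, D->C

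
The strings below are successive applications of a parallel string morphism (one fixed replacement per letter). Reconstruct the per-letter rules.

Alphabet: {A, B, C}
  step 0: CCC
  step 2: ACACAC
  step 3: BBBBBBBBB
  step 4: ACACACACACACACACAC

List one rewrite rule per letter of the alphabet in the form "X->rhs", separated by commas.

A->BB, B->AC, C->B

  step 3 ⇒ step 4: BBBBBBBBB ⇒ AC·AC·AC·AC·AC·AC·AC·AC·AC
    B ↦ AC
  step 2 ⇒ step 3: ACACAC ⇒ BB·B·BB·B·BB·B
    A ↦ BB
  step 2 ⇒ step 3: ACACAC ⇒ BB·B·BB·B·BB·B
    C ↦ B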